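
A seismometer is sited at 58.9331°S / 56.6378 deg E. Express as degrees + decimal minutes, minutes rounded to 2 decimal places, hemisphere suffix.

Latitude: fractional part 0.933100 → 55.9860 minutes
λ: minutes = (56.637800 − 56) × 60 = 38.2680

58° 55.99′ S, 56° 38.27′ E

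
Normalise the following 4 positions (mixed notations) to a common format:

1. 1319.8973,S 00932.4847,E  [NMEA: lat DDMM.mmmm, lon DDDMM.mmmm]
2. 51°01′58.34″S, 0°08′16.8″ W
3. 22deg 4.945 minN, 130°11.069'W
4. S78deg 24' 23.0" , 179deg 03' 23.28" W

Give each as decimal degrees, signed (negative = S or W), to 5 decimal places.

1. -13.33162, 9.54141
2. -51.03287, -0.13800
3. 22.08242, -130.18448
4. -78.40639, -179.05647

Point 1:
  φ: degrees = first 2 digits = 13, minutes = 19.8973; 13 + 19.8973/60 = 13.331622
  S ⇒ negate
  Lon: split at 3 digits → 009° and 32.4847′; 9 + 32.4847/60 = 9.541412
  E → positive
Point 2:
  φ: 1′ + 58.34″ = 1.97233′; 51 + 1.97233/60 = 51.032872
  S ⇒ negate
  Lon: 8′ + 16.8″ = 8.28000′; 0 + 8.28000/60 = 0.138000
  W ⇒ negate
Point 3:
  Latitude: 22 + 4.945/60 = 22.082417
  N ⇒ keep positive
  Lon: 11.069′ = 0.184483°; total 130.184483
  W → negative
Point 4:
  Lat: 24′ + 23″ = 24.38333′; 78 + 24.38333/60 = 78.406389
  hemisphere S, so the sign is −
  λ: 3′ + 23.28″ = 3.38800′; 179 + 3.38800/60 = 179.056467
  W ⇒ negate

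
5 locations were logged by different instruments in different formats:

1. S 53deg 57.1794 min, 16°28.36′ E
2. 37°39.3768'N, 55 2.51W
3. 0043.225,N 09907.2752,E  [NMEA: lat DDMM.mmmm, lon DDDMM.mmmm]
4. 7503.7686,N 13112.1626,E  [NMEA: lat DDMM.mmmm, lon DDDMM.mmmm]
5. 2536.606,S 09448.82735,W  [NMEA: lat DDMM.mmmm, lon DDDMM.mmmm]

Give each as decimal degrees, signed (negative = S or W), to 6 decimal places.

1. -53.952990, 16.472667
2. 37.656280, -55.041833
3. 0.720417, 99.121253
4. 75.062810, 131.202710
5. -25.610100, -94.813789

Point 1:
  φ: 53 + 57.1794/60 = 53.9529900
  hemisphere S, so the sign is −
  Longitude: 28.36′ = 0.472667°; total 16.4726667
  E ⇒ keep positive
Point 2:
  φ: 39.3768′ = 0.656280°; total 37.6562800
  N → positive
  Lon: 2.51′ = 0.041833°; total 55.0418333
  W ⇒ negate
Point 3:
  Latitude: degrees = first 2 digits = 0, minutes = 43.225; 0 + 43.225/60 = 0.7204167
  N → positive
  Lon: split at 3 digits → 099° and 7.2752′; 99 + 7.2752/60 = 99.1212533
  E → positive
Point 4:
  Latitude: degrees = first 2 digits = 75, minutes = 3.7686; 75 + 3.7686/60 = 75.0628100
  N ⇒ keep positive
  λ: split at 3 digits → 131° and 12.1626′; 131 + 12.1626/60 = 131.2027100
  E ⇒ keep positive
Point 5:
  Lat: degrees = first 2 digits = 25, minutes = 36.606; 25 + 36.606/60 = 25.6101000
  hemisphere S, so the sign is −
  Lon: split at 3 digits → 094° and 48.82735′; 94 + 48.82735/60 = 94.8137892
  W ⇒ negate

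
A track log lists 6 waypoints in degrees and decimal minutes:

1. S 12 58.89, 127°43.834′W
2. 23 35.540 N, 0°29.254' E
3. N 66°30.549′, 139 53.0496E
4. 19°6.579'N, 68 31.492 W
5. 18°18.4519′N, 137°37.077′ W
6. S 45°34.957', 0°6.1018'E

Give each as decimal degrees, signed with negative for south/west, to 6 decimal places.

1. -12.981500, -127.730567
2. 23.592333, 0.487567
3. 66.509150, 139.884160
4. 19.109650, -68.524867
5. 18.307532, -137.617950
6. -45.582617, 0.101697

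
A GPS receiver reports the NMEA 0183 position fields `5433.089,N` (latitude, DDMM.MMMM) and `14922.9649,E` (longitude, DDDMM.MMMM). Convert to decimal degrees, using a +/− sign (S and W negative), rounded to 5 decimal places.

54.55148, 149.38275

Lat: split at 2 digits → 54° and 33.089′; 54 + 33.089/60 = 54.551483
N → positive
λ: degrees = first 3 digits = 149, minutes = 22.9649; 149 + 22.9649/60 = 149.382748
E → positive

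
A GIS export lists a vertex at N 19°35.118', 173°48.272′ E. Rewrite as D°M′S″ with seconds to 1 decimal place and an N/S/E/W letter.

19°35′7.1″ N, 173°48′16.3″ E

Lat: fractional minutes 0.11800 × 60 = 7.080″
Lon: fractional minutes 0.27200 × 60 = 16.320″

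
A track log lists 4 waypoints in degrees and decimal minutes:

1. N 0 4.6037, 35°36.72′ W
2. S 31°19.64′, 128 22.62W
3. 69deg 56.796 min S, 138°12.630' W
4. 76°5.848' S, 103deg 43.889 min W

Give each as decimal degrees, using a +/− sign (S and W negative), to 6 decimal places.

Point 1:
  Lat: 0 + 4.6037/60 = 0.0767283
  N → positive
  Lon: 36.72′ = 0.612000°; total 35.6120000
  W ⇒ negate
Point 2:
  Latitude: 19.64′ = 0.327333°; total 31.3273333
  hemisphere S, so the sign is −
  Lon: 22.62′ = 0.377000°; total 128.3770000
  W ⇒ negate
Point 3:
  Lat: 69 + 56.796/60 = 69.9466000
  S → negative
  λ: 12.63′ = 0.210500°; total 138.2105000
  W → negative
Point 4:
  Latitude: 76 + 5.848/60 = 76.0974667
  S → negative
  Lon: 103 + 43.889/60 = 103.7314833
  W → negative

1. 0.076728, -35.612000
2. -31.327333, -128.377000
3. -69.946600, -138.210500
4. -76.097467, -103.731483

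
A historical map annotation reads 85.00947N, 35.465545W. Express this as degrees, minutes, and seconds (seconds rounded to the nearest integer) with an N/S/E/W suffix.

φ: whole degrees 85; 0.56820′ → 0′ and 34.09″
λ: whole degrees 35; 27.93270′ → 27′ and 55.96″

85°00′34″ N, 35°27′56″ W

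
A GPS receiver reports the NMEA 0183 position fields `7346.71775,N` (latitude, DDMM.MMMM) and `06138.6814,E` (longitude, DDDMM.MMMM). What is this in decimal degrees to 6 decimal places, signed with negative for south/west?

Lat: split at 2 digits → 73° and 46.71775′; 73 + 46.71775/60 = 73.7786292
N ⇒ keep positive
Lon: split at 3 digits → 061° and 38.6814′; 61 + 38.6814/60 = 61.6446900
E ⇒ keep positive

73.778629, 61.644690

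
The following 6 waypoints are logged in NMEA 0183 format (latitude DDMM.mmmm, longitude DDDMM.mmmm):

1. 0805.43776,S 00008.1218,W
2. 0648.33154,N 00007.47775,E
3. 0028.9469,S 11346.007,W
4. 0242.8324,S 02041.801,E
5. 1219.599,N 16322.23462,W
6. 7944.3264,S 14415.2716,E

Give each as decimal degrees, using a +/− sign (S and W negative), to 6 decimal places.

Point 1:
  Latitude: degrees = first 2 digits = 8, minutes = 5.43776; 8 + 5.43776/60 = 8.0906293
  S ⇒ negate
  Lon: degrees = first 3 digits = 0, minutes = 8.1218; 0 + 8.1218/60 = 0.1353633
  W ⇒ negate
Point 2:
  Lat: split at 2 digits → 06° and 48.33154′; 6 + 48.33154/60 = 6.8055257
  N → positive
  Longitude: split at 3 digits → 000° and 7.47775′; 0 + 7.47775/60 = 0.1246292
  E ⇒ keep positive
Point 3:
  Lat: split at 2 digits → 00° and 28.9469′; 0 + 28.9469/60 = 0.4824483
  S ⇒ negate
  Lon: degrees = first 3 digits = 113, minutes = 46.007; 113 + 46.007/60 = 113.7667833
  W → negative
Point 4:
  φ: degrees = first 2 digits = 2, minutes = 42.8324; 2 + 42.8324/60 = 2.7138733
  S → negative
  λ: split at 3 digits → 020° and 41.801′; 20 + 41.801/60 = 20.6966833
  E → positive
Point 5:
  Latitude: degrees = first 2 digits = 12, minutes = 19.599; 12 + 19.599/60 = 12.3266500
  N ⇒ keep positive
  Longitude: split at 3 digits → 163° and 22.23462′; 163 + 22.23462/60 = 163.3705770
  W → negative
Point 6:
  Lat: split at 2 digits → 79° and 44.3264′; 79 + 44.3264/60 = 79.7387733
  S ⇒ negate
  Longitude: split at 3 digits → 144° and 15.2716′; 144 + 15.2716/60 = 144.2545267
  E ⇒ keep positive

1. -8.090629, -0.135363
2. 6.805526, 0.124629
3. -0.482448, -113.766783
4. -2.713873, 20.696683
5. 12.326650, -163.370577
6. -79.738773, 144.254527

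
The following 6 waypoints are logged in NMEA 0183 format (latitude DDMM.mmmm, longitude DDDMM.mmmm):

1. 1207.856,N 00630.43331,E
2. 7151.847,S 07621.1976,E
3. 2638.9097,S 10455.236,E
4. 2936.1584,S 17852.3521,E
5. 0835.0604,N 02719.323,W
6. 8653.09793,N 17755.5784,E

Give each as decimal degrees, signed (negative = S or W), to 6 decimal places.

1. 12.130933, 6.507222
2. -71.864117, 76.353293
3. -26.648495, 104.920600
4. -29.602640, 178.872535
5. 8.584340, -27.322050
6. 86.884966, 177.926307

Point 1:
  φ: split at 2 digits → 12° and 7.856′; 12 + 7.856/60 = 12.1309333
  N ⇒ keep positive
  λ: split at 3 digits → 006° and 30.43331′; 6 + 30.43331/60 = 6.5072218
  E ⇒ keep positive
Point 2:
  φ: degrees = first 2 digits = 71, minutes = 51.847; 71 + 51.847/60 = 71.8641167
  S → negative
  Longitude: split at 3 digits → 076° and 21.1976′; 76 + 21.1976/60 = 76.3532933
  E ⇒ keep positive
Point 3:
  Lat: split at 2 digits → 26° and 38.9097′; 26 + 38.9097/60 = 26.6484950
  S ⇒ negate
  Lon: split at 3 digits → 104° and 55.236′; 104 + 55.236/60 = 104.9206000
  E → positive
Point 4:
  φ: degrees = first 2 digits = 29, minutes = 36.1584; 29 + 36.1584/60 = 29.6026400
  S → negative
  Lon: split at 3 digits → 178° and 52.3521′; 178 + 52.3521/60 = 178.8725350
  E ⇒ keep positive
Point 5:
  Latitude: degrees = first 2 digits = 8, minutes = 35.0604; 8 + 35.0604/60 = 8.5843400
  N ⇒ keep positive
  λ: degrees = first 3 digits = 27, minutes = 19.323; 27 + 19.323/60 = 27.3220500
  W ⇒ negate
Point 6:
  Lat: degrees = first 2 digits = 86, minutes = 53.09793; 86 + 53.09793/60 = 86.8849655
  N → positive
  λ: split at 3 digits → 177° and 55.5784′; 177 + 55.5784/60 = 177.9263067
  E ⇒ keep positive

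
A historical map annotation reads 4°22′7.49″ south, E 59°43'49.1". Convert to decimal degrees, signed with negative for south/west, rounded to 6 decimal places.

-4.368747, 59.730306

Lat: 4 + 22/60 + 7.49/3600 = 4.3687472
S ⇒ negate
Lon: 43′ + 49.1″ = 43.81833′; 59 + 43.81833/60 = 59.7303056
E ⇒ keep positive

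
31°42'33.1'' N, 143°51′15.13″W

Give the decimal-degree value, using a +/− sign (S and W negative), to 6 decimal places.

31.709194, -143.854203

φ: 42′ + 33.1″ = 42.55167′; 31 + 42.55167/60 = 31.7091944
N ⇒ keep positive
λ: 143° + 51/60 + 15.13/3600 = 143 + 0.850000 + 0.004203 = 143.8542028
hemisphere W, so the sign is −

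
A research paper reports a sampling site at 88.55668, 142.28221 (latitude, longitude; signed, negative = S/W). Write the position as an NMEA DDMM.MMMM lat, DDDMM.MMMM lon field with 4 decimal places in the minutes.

8833.4008,N / 14216.9326,E

Lat: fractional part 0.556680 → 33.400800 minutes
Lon: 142° + 0.282210 × 60 = 142° 16.932600′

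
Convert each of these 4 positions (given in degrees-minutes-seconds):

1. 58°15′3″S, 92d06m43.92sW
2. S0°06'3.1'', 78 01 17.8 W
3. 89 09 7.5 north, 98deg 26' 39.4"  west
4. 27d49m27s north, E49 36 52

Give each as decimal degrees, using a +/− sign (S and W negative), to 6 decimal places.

Point 1:
  φ: 15′ + 3″ = 15.05000′; 58 + 15.05000/60 = 58.2508333
  S → negative
  Lon: 6′ + 43.92″ = 6.73200′; 92 + 6.73200/60 = 92.1122000
  hemisphere W, so the sign is −
Point 2:
  Latitude: 0 + 6/60 + 3.1/3600 = 0.1008611
  hemisphere S, so the sign is −
  Lon: 78 + 1/60 + 17.8/3600 = 78.0216111
  hemisphere W, so the sign is −
Point 3:
  Latitude: 89 + 9/60 + 7.5/3600 = 89.1520833
  N → positive
  Longitude: 26′ + 39.4″ = 26.65667′; 98 + 26.65667/60 = 98.4442778
  hemisphere W, so the sign is −
Point 4:
  Latitude: 27 + 49/60 + 27/3600 = 27.8241667
  N → positive
  Longitude: 49° + 36/60 + 52/3600 = 49 + 0.600000 + 0.014444 = 49.6144444
  E ⇒ keep positive

1. -58.250833, -92.112200
2. -0.100861, -78.021611
3. 89.152083, -98.444278
4. 27.824167, 49.614444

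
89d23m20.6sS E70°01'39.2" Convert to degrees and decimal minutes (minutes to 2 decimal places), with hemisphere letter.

89° 23.34′ S, 70° 1.65′ E

Latitude: 23 + 20.6/60 = 23.3433′
λ: seconds/60 = 0.65333; minutes = 1 + 0.65333 = 1.6533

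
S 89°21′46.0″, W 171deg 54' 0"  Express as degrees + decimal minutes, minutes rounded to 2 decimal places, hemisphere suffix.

89° 21.77′ S, 171° 54.00′ W

Lat: seconds/60 = 0.76667; minutes = 21 + 0.76667 = 21.7667
λ: 54 + 0/60 = 54.0000′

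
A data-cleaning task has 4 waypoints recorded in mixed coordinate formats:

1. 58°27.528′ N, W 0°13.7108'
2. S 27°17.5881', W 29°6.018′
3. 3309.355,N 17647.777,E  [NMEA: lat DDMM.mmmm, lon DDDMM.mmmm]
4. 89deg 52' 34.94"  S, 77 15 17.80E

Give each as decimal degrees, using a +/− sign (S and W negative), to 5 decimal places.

1. 58.45880, -0.22851
2. -27.29314, -29.10030
3. 33.15592, 176.79628
4. -89.87637, 77.25494

Point 1:
  Latitude: 27.528′ = 0.458800°; total 58.458800
  N ⇒ keep positive
  Longitude: 0 + 13.7108/60 = 0.228513
  hemisphere W, so the sign is −
Point 2:
  φ: 27 + 17.5881/60 = 27.293135
  S ⇒ negate
  λ: 29 + 6.018/60 = 29.100300
  hemisphere W, so the sign is −
Point 3:
  φ: split at 2 digits → 33° and 9.355′; 33 + 9.355/60 = 33.155917
  N → positive
  Lon: degrees = first 3 digits = 176, minutes = 47.777; 176 + 47.777/60 = 176.796283
  E ⇒ keep positive
Point 4:
  Lat: 52′ + 34.94″ = 52.58233′; 89 + 52.58233/60 = 89.876372
  S ⇒ negate
  λ: 77° + 15/60 + 17.8/3600 = 77 + 0.250000 + 0.004944 = 77.254944
  E → positive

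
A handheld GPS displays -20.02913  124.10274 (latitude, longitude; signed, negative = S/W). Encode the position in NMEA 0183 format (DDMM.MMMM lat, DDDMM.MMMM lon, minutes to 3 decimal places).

2001.748,S / 12406.164,E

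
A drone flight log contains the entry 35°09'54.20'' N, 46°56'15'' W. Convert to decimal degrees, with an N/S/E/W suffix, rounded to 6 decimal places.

35.165056° N, 46.937500° W

φ: 9′ + 54.2″ = 9.90333′; 35 + 9.90333/60 = 35.1650556
Lon: 56′ + 15″ = 56.25000′; 46 + 56.25000/60 = 46.9375000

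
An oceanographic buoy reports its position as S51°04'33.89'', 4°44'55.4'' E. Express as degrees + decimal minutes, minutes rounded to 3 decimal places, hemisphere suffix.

51° 4.565′ S, 4° 44.923′ E

Latitude: 4 + 33.89/60 = 4.56483′
λ: seconds/60 = 0.92333; minutes = 44 + 0.92333 = 44.92333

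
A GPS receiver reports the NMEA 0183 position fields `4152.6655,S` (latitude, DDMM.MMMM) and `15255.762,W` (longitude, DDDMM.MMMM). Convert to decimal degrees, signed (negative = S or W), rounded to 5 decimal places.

Latitude: degrees = first 2 digits = 41, minutes = 52.6655; 41 + 52.6655/60 = 41.877758
S → negative
Longitude: split at 3 digits → 152° and 55.762′; 152 + 55.762/60 = 152.929367
hemisphere W, so the sign is −

-41.87776, -152.92937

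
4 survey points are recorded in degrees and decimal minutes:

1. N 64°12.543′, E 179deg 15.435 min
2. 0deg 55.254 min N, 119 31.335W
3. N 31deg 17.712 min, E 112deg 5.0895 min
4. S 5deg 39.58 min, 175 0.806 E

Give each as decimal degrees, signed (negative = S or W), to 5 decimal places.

1. 64.20905, 179.25725
2. 0.92090, -119.52225
3. 31.29520, 112.08483
4. -5.65967, 175.01343

Point 1:
  Lat: 64 + 12.543/60 = 64.209050
  N ⇒ keep positive
  Lon: 179 + 15.435/60 = 179.257250
  E ⇒ keep positive
Point 2:
  Latitude: 0 + 55.254/60 = 0.920900
  N → positive
  Lon: 119 + 31.335/60 = 119.522250
  hemisphere W, so the sign is −
Point 3:
  Lat: 31 + 17.712/60 = 31.295200
  N → positive
  Lon: 112 + 5.0895/60 = 112.084825
  E ⇒ keep positive
Point 4:
  φ: 39.58′ = 0.659667°; total 5.659667
  S ⇒ negate
  Lon: 0.806′ = 0.013433°; total 175.013433
  E ⇒ keep positive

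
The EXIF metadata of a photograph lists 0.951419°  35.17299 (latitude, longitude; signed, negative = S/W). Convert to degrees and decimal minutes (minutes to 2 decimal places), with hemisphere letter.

0° 57.09′ N, 35° 10.38′ E

φ: 0° + 0.951419 × 60 = 0° 57.0851′
Longitude: minutes = (35.172990 − 35) × 60 = 10.3794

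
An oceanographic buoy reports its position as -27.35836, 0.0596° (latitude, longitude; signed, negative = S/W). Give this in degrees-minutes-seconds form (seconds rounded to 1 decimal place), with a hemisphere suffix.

27°21′30.1″ S, 0°03′34.6″ E

Latitude is negative → S; |value| = 27.358360
φ: 0.358360 × 60 = 21.50160′ → 21′, remainder × 60 = 30.096″
Lon: 0.059600 × 60 = 3.57600′ → 3′, remainder × 60 = 34.560″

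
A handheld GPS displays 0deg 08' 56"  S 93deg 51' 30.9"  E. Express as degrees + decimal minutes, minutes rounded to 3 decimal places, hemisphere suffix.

0° 8.933′ S, 93° 51.515′ E

Lat: seconds/60 = 0.93333; minutes = 8 + 0.93333 = 8.93333
Lon: seconds/60 = 0.51500; minutes = 51 + 0.51500 = 51.51500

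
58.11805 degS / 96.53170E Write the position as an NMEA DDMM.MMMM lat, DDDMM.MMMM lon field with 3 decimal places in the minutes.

Latitude: 58° + 0.118050 × 60 = 58° 7.08300′
Lon: minutes = (96.531700 − 96) × 60 = 31.90200

5807.083,S / 09631.902,E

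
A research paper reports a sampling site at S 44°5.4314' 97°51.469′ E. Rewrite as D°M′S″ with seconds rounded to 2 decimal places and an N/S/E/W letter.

Latitude: 5.43140′ → 5′ and 0.43140 × 60 = 25.8840″
Longitude: 51.46900′ → 51′ and 0.46900 × 60 = 28.1400″

44°05′25.88″ S, 97°51′28.14″ E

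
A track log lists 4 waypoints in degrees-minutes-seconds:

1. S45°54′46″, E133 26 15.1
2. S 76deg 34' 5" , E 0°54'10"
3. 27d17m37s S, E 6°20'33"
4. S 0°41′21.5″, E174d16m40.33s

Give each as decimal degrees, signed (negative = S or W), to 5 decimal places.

1. -45.91278, 133.43753
2. -76.56806, 0.90278
3. -27.29361, 6.34250
4. -0.68931, 174.27787

Point 1:
  Latitude: 54′ + 46″ = 54.76667′; 45 + 54.76667/60 = 45.912778
  S ⇒ negate
  Lon: 133 + 26/60 + 15.1/3600 = 133.437528
  E ⇒ keep positive
Point 2:
  φ: 34′ + 5″ = 34.08333′; 76 + 34.08333/60 = 76.568056
  S → negative
  Lon: 54′ + 10″ = 54.16667′; 0 + 54.16667/60 = 0.902778
  E → positive
Point 3:
  φ: 27 + 17/60 + 37/3600 = 27.293611
  S ⇒ negate
  Lon: 6 + 20/60 + 33/3600 = 6.342500
  E ⇒ keep positive
Point 4:
  Lat: 0° + 41/60 + 21.5/3600 = 0 + 0.683333 + 0.005972 = 0.689306
  S ⇒ negate
  λ: 174° + 16/60 + 40.33/3600 = 174 + 0.266667 + 0.011203 = 174.277869
  E → positive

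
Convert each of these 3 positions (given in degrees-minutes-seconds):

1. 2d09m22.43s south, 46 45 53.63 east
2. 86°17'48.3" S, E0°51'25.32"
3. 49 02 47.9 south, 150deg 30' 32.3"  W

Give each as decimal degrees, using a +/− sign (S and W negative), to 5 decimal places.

Point 1:
  Latitude: 2 + 9/60 + 22.43/3600 = 2.156231
  hemisphere S, so the sign is −
  Longitude: 46° + 45/60 + 53.63/3600 = 46 + 0.750000 + 0.014897 = 46.764897
  E → positive
Point 2:
  Latitude: 86° + 17/60 + 48.3/3600 = 86 + 0.283333 + 0.013417 = 86.296750
  hemisphere S, so the sign is −
  Longitude: 0° + 51/60 + 25.32/3600 = 0 + 0.850000 + 0.007033 = 0.857033
  E → positive
Point 3:
  Lat: 49 + 2/60 + 47.9/3600 = 49.046639
  S → negative
  Lon: 150 + 30/60 + 32.3/3600 = 150.508972
  W ⇒ negate

1. -2.15623, 46.76490
2. -86.29675, 0.85703
3. -49.04664, -150.50897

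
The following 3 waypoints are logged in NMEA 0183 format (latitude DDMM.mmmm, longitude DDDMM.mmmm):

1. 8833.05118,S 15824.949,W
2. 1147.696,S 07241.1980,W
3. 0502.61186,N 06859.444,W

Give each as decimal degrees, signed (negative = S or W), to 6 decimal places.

1. -88.550853, -158.415817
2. -11.794933, -72.686633
3. 5.043531, -68.990733

Point 1:
  Lat: split at 2 digits → 88° and 33.05118′; 88 + 33.05118/60 = 88.5508530
  hemisphere S, so the sign is −
  Longitude: split at 3 digits → 158° and 24.949′; 158 + 24.949/60 = 158.4158167
  W ⇒ negate
Point 2:
  Lat: split at 2 digits → 11° and 47.696′; 11 + 47.696/60 = 11.7949333
  S ⇒ negate
  Lon: degrees = first 3 digits = 72, minutes = 41.198; 72 + 41.198/60 = 72.6866333
  hemisphere W, so the sign is −
Point 3:
  Latitude: split at 2 digits → 05° and 2.61186′; 5 + 2.61186/60 = 5.0435310
  N ⇒ keep positive
  Longitude: degrees = first 3 digits = 68, minutes = 59.444; 68 + 59.444/60 = 68.9907333
  hemisphere W, so the sign is −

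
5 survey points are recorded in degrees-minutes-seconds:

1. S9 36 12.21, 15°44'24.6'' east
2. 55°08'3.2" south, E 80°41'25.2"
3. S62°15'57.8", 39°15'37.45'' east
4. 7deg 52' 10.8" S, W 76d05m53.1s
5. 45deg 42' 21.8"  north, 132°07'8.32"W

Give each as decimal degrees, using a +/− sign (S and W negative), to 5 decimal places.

Point 1:
  φ: 9° + 36/60 + 12.21/3600 = 9 + 0.600000 + 0.003392 = 9.603392
  S ⇒ negate
  Lon: 44′ + 24.6″ = 44.41000′; 15 + 44.41000/60 = 15.740167
  E → positive
Point 2:
  Lat: 8′ + 3.2″ = 8.05333′; 55 + 8.05333/60 = 55.134222
  S ⇒ negate
  λ: 41′ + 25.2″ = 41.42000′; 80 + 41.42000/60 = 80.690333
  E ⇒ keep positive
Point 3:
  φ: 62 + 15/60 + 57.8/3600 = 62.266056
  S → negative
  Lon: 15′ + 37.45″ = 15.62417′; 39 + 15.62417/60 = 39.260403
  E ⇒ keep positive
Point 4:
  Latitude: 7 + 52/60 + 10.8/3600 = 7.869667
  hemisphere S, so the sign is −
  Lon: 5′ + 53.1″ = 5.88500′; 76 + 5.88500/60 = 76.098083
  hemisphere W, so the sign is −
Point 5:
  φ: 45 + 42/60 + 21.8/3600 = 45.706056
  N ⇒ keep positive
  Longitude: 132 + 7/60 + 8.32/3600 = 132.118978
  W → negative

1. -9.60339, 15.74017
2. -55.13422, 80.69033
3. -62.26606, 39.26040
4. -7.86967, -76.09808
5. 45.70606, -132.11898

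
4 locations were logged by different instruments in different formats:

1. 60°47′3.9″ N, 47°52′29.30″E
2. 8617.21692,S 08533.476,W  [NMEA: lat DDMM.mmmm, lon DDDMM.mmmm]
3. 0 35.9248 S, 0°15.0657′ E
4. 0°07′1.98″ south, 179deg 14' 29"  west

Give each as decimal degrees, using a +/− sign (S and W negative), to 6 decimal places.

1. 60.784417, 47.874806
2. -86.286949, -85.557933
3. -0.598747, 0.251095
4. -0.117217, -179.241389

Point 1:
  Latitude: 60° + 47/60 + 3.9/3600 = 60 + 0.783333 + 0.001083 = 60.7844167
  N → positive
  Longitude: 47 + 52/60 + 29.3/3600 = 47.8748056
  E ⇒ keep positive
Point 2:
  Latitude: split at 2 digits → 86° and 17.21692′; 86 + 17.21692/60 = 86.2869487
  hemisphere S, so the sign is −
  Longitude: split at 3 digits → 085° and 33.476′; 85 + 33.476/60 = 85.5579333
  W → negative
Point 3:
  φ: 0 + 35.9248/60 = 0.5987467
  S ⇒ negate
  Lon: 0 + 15.0657/60 = 0.2510950
  E ⇒ keep positive
Point 4:
  Latitude: 0 + 7/60 + 1.98/3600 = 0.1172167
  S ⇒ negate
  Longitude: 179° + 14/60 + 29/3600 = 179 + 0.233333 + 0.008056 = 179.2413889
  W → negative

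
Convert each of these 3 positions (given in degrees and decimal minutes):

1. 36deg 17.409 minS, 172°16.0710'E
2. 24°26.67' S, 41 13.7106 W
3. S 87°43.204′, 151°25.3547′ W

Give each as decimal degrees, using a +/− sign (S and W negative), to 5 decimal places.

Point 1:
  Lat: 36 + 17.409/60 = 36.290150
  hemisphere S, so the sign is −
  Lon: 172 + 16.071/60 = 172.267850
  E → positive
Point 2:
  φ: 26.67′ = 0.444500°; total 24.444500
  S ⇒ negate
  λ: 41 + 13.7106/60 = 41.228510
  W ⇒ negate
Point 3:
  Lat: 87 + 43.204/60 = 87.720067
  hemisphere S, so the sign is −
  Lon: 151 + 25.3547/60 = 151.422578
  hemisphere W, so the sign is −

1. -36.29015, 172.26785
2. -24.44450, -41.22851
3. -87.72007, -151.42258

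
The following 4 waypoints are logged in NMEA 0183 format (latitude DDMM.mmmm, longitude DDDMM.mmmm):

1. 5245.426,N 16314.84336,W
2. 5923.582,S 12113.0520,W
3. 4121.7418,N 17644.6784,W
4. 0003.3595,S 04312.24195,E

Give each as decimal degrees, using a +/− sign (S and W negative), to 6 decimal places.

1. 52.757100, -163.247389
2. -59.393033, -121.217533
3. 41.362363, -176.744640
4. -0.055992, 43.204033

Point 1:
  Latitude: split at 2 digits → 52° and 45.426′; 52 + 45.426/60 = 52.7571000
  N ⇒ keep positive
  Longitude: split at 3 digits → 163° and 14.84336′; 163 + 14.84336/60 = 163.2473893
  hemisphere W, so the sign is −
Point 2:
  Latitude: degrees = first 2 digits = 59, minutes = 23.582; 59 + 23.582/60 = 59.3930333
  S → negative
  Longitude: degrees = first 3 digits = 121, minutes = 13.052; 121 + 13.052/60 = 121.2175333
  W → negative
Point 3:
  φ: split at 2 digits → 41° and 21.7418′; 41 + 21.7418/60 = 41.3623633
  N → positive
  Lon: split at 3 digits → 176° and 44.6784′; 176 + 44.6784/60 = 176.7446400
  W → negative
Point 4:
  Latitude: degrees = first 2 digits = 0, minutes = 3.3595; 0 + 3.3595/60 = 0.0559917
  S → negative
  Lon: degrees = first 3 digits = 43, minutes = 12.24195; 43 + 12.24195/60 = 43.2040325
  E ⇒ keep positive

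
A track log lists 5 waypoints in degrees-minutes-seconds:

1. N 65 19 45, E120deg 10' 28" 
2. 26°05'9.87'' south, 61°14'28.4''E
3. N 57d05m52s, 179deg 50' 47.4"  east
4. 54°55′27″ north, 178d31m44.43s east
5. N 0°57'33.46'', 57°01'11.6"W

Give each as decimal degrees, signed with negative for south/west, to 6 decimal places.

1. 65.329167, 120.174444
2. -26.086075, 61.241222
3. 57.097778, 179.846500
4. 54.924167, 178.529008
5. 0.959294, -57.019889

Point 1:
  φ: 19′ + 45″ = 19.75000′; 65 + 19.75000/60 = 65.3291667
  N → positive
  Longitude: 120 + 10/60 + 28/3600 = 120.1744444
  E → positive
Point 2:
  Latitude: 26 + 5/60 + 9.87/3600 = 26.0860750
  hemisphere S, so the sign is −
  Longitude: 14′ + 28.4″ = 14.47333′; 61 + 14.47333/60 = 61.2412222
  E ⇒ keep positive
Point 3:
  Latitude: 57° + 5/60 + 52/3600 = 57 + 0.083333 + 0.014444 = 57.0977778
  N ⇒ keep positive
  Lon: 179 + 50/60 + 47.4/3600 = 179.8465000
  E ⇒ keep positive
Point 4:
  Lat: 54° + 55/60 + 27/3600 = 54 + 0.916667 + 0.007500 = 54.9241667
  N ⇒ keep positive
  λ: 178 + 31/60 + 44.43/3600 = 178.5290083
  E → positive
Point 5:
  φ: 0 + 57/60 + 33.46/3600 = 0.9592944
  N → positive
  Lon: 1′ + 11.6″ = 1.19333′; 57 + 1.19333/60 = 57.0198889
  hemisphere W, so the sign is −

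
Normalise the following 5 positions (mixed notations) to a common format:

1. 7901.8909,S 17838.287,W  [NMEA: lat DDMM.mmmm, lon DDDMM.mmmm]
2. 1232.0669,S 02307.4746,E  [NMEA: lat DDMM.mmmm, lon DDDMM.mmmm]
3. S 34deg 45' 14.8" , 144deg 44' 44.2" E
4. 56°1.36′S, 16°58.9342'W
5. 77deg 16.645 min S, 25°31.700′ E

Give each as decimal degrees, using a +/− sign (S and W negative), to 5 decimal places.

Point 1:
  φ: split at 2 digits → 79° and 1.8909′; 79 + 1.8909/60 = 79.031515
  S ⇒ negate
  λ: split at 3 digits → 178° and 38.287′; 178 + 38.287/60 = 178.638117
  hemisphere W, so the sign is −
Point 2:
  Latitude: split at 2 digits → 12° and 32.0669′; 12 + 32.0669/60 = 12.534448
  hemisphere S, so the sign is −
  Lon: split at 3 digits → 023° and 7.4746′; 23 + 7.4746/60 = 23.124577
  E → positive
Point 3:
  Lat: 34° + 45/60 + 14.8/3600 = 34 + 0.750000 + 0.004111 = 34.754111
  S → negative
  λ: 44′ + 44.2″ = 44.73667′; 144 + 44.73667/60 = 144.745611
  E → positive
Point 4:
  φ: 56 + 1.36/60 = 56.022667
  S ⇒ negate
  Lon: 58.9342′ = 0.982237°; total 16.982237
  hemisphere W, so the sign is −
Point 5:
  Lat: 16.645′ = 0.277417°; total 77.277417
  hemisphere S, so the sign is −
  λ: 31.7′ = 0.528333°; total 25.528333
  E → positive

1. -79.03152, -178.63812
2. -12.53445, 23.12458
3. -34.75411, 144.74561
4. -56.02267, -16.98224
5. -77.27742, 25.52833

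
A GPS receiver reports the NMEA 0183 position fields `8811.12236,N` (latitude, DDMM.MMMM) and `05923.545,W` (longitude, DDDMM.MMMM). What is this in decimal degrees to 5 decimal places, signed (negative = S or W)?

φ: split at 2 digits → 88° and 11.12236′; 88 + 11.12236/60 = 88.185373
N → positive
λ: split at 3 digits → 059° and 23.545′; 59 + 23.545/60 = 59.392417
W → negative

88.18537, -59.39242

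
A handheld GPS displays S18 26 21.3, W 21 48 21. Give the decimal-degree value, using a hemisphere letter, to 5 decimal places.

18.43925° S, 21.80583° W

φ: 26′ + 21.3″ = 26.35500′; 18 + 26.35500/60 = 18.439250
Longitude: 48′ + 21″ = 48.35000′; 21 + 48.35000/60 = 21.805833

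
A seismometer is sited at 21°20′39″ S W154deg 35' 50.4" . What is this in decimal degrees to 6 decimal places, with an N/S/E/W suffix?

Latitude: 21° + 20/60 + 39/3600 = 21 + 0.333333 + 0.010833 = 21.3441667
λ: 35′ + 50.4″ = 35.84000′; 154 + 35.84000/60 = 154.5973333

21.344167° S, 154.597333° W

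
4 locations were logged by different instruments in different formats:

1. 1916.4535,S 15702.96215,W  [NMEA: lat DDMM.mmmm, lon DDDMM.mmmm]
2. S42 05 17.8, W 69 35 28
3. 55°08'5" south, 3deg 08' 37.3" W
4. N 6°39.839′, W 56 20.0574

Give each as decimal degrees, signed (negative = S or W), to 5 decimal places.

1. -19.27423, -157.04937
2. -42.08828, -69.59111
3. -55.13472, -3.14369
4. 6.66398, -56.33429

Point 1:
  Latitude: degrees = first 2 digits = 19, minutes = 16.4535; 19 + 16.4535/60 = 19.274225
  S ⇒ negate
  Lon: degrees = first 3 digits = 157, minutes = 2.96215; 157 + 2.96215/60 = 157.049369
  W → negative
Point 2:
  Latitude: 5′ + 17.8″ = 5.29667′; 42 + 5.29667/60 = 42.088278
  hemisphere S, so the sign is −
  Longitude: 35′ + 28″ = 35.46667′; 69 + 35.46667/60 = 69.591111
  W ⇒ negate
Point 3:
  Latitude: 55 + 8/60 + 5/3600 = 55.134722
  S ⇒ negate
  Longitude: 8′ + 37.3″ = 8.62167′; 3 + 8.62167/60 = 3.143694
  W → negative
Point 4:
  Lat: 6 + 39.839/60 = 6.663983
  N → positive
  Longitude: 56 + 20.0574/60 = 56.334290
  hemisphere W, so the sign is −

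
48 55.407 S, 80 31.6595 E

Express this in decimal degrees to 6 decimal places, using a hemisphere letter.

48.923450° S, 80.527658° E

Latitude: 55.407′ = 0.923450°; total 48.9234500
Longitude: 80 + 31.6595/60 = 80.5276583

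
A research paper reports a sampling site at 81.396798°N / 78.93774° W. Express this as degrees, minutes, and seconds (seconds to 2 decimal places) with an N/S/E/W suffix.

81°23′48.47″ N, 78°56′15.86″ W

φ: 0.396798 × 60 = 23.80788′ → 23′, remainder × 60 = 48.4728″
Longitude: 0.937740 × 60 = 56.26440′ → 56′, remainder × 60 = 15.8640″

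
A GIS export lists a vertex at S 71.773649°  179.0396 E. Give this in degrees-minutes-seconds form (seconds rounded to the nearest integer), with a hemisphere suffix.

Latitude: whole degrees 71; 46.41894′ → 46′ and 25.14″
Longitude: whole degrees 179; 2.37600′ → 2′ and 22.56″

71°46′25″ S, 179°02′23″ E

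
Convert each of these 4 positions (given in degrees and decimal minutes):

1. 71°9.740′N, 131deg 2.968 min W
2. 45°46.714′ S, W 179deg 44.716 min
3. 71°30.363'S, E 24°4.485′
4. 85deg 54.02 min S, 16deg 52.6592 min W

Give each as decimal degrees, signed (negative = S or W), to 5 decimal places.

1. 71.16233, -131.04947
2. -45.77857, -179.74527
3. -71.50605, 24.07475
4. -85.90033, -16.87765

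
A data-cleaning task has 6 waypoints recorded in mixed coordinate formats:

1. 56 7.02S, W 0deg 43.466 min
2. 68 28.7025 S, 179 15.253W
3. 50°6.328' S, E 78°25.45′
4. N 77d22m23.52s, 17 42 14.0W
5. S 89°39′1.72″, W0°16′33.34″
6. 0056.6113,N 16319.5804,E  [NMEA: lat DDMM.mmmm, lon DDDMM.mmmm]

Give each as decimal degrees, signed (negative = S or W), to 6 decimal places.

1. -56.117000, -0.724433
2. -68.478375, -179.254217
3. -50.105467, 78.424167
4. 77.373200, -17.703889
5. -89.650478, -0.275928
6. 0.943522, 163.326340

Point 1:
  φ: 7.02′ = 0.117000°; total 56.1170000
  S → negative
  Lon: 43.466′ = 0.724433°; total 0.7244333
  hemisphere W, so the sign is −
Point 2:
  Lat: 28.7025′ = 0.478375°; total 68.4783750
  S → negative
  Longitude: 179 + 15.253/60 = 179.2542167
  W ⇒ negate
Point 3:
  Lat: 50 + 6.328/60 = 50.1054667
  hemisphere S, so the sign is −
  Longitude: 25.45′ = 0.424167°; total 78.4241667
  E ⇒ keep positive
Point 4:
  Latitude: 77 + 22/60 + 23.52/3600 = 77.3732000
  N → positive
  Lon: 42′ + 14″ = 42.23333′; 17 + 42.23333/60 = 17.7038889
  hemisphere W, so the sign is −
Point 5:
  φ: 39′ + 1.72″ = 39.02867′; 89 + 39.02867/60 = 89.6504778
  hemisphere S, so the sign is −
  Lon: 0 + 16/60 + 33.34/3600 = 0.2759278
  hemisphere W, so the sign is −
Point 6:
  Latitude: degrees = first 2 digits = 0, minutes = 56.6113; 0 + 56.6113/60 = 0.9435217
  N ⇒ keep positive
  Lon: degrees = first 3 digits = 163, minutes = 19.5804; 163 + 19.5804/60 = 163.3263400
  E → positive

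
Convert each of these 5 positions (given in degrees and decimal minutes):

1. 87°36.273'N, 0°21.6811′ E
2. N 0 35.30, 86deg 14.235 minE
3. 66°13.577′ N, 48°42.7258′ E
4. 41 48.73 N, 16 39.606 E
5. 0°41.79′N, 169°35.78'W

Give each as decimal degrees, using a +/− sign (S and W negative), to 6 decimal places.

1. 87.604550, 0.361352
2. 0.588333, 86.237250
3. 66.226283, 48.712097
4. 41.812167, 16.660100
5. 0.696500, -169.596333

Point 1:
  Latitude: 36.273′ = 0.604550°; total 87.6045500
  N ⇒ keep positive
  Lon: 21.6811′ = 0.361352°; total 0.3613517
  E → positive
Point 2:
  Latitude: 35.3′ = 0.588333°; total 0.5883333
  N ⇒ keep positive
  λ: 86 + 14.235/60 = 86.2372500
  E → positive
Point 3:
  φ: 13.577′ = 0.226283°; total 66.2262833
  N ⇒ keep positive
  Lon: 48 + 42.7258/60 = 48.7120967
  E → positive
Point 4:
  Lat: 41 + 48.73/60 = 41.8121667
  N → positive
  Longitude: 39.606′ = 0.660100°; total 16.6601000
  E → positive
Point 5:
  Latitude: 0 + 41.79/60 = 0.6965000
  N → positive
  Lon: 169 + 35.78/60 = 169.5963333
  W → negative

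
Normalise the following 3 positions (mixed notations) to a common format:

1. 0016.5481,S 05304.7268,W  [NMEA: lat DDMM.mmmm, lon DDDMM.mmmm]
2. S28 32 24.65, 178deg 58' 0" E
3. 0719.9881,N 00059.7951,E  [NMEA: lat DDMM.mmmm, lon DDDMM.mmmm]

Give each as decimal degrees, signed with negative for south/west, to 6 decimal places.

Point 1:
  Lat: split at 2 digits → 00° and 16.5481′; 0 + 16.5481/60 = 0.2758017
  hemisphere S, so the sign is −
  Lon: split at 3 digits → 053° and 4.7268′; 53 + 4.7268/60 = 53.0787800
  W → negative
Point 2:
  φ: 32′ + 24.65″ = 32.41083′; 28 + 32.41083/60 = 28.5401806
  hemisphere S, so the sign is −
  λ: 178° + 58/60 + 0/3600 = 178 + 0.966667 + 0.000000 = 178.9666667
  E → positive
Point 3:
  Lat: degrees = first 2 digits = 7, minutes = 19.9881; 7 + 19.9881/60 = 7.3331350
  N ⇒ keep positive
  Lon: split at 3 digits → 000° and 59.7951′; 0 + 59.7951/60 = 0.9965850
  E → positive

1. -0.275802, -53.078780
2. -28.540181, 178.966667
3. 7.333135, 0.996585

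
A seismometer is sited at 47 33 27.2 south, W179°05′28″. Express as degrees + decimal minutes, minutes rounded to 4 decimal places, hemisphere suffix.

47° 33.4533′ S, 179° 5.4667′ W

Latitude: seconds/60 = 0.45333; minutes = 33 + 0.45333 = 33.453333
λ: seconds/60 = 0.46667; minutes = 5 + 0.46667 = 5.466667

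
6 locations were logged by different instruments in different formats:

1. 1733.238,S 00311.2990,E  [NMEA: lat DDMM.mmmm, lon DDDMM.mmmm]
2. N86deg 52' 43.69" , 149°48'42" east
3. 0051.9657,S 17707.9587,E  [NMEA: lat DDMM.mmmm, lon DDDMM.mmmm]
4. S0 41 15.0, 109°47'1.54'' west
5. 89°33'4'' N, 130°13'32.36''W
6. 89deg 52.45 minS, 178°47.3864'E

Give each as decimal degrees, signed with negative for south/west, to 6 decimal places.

Point 1:
  Latitude: split at 2 digits → 17° and 33.238′; 17 + 33.238/60 = 17.5539667
  S → negative
  Lon: split at 3 digits → 003° and 11.299′; 3 + 11.299/60 = 3.1883167
  E ⇒ keep positive
Point 2:
  Latitude: 86 + 52/60 + 43.69/3600 = 86.8788028
  N → positive
  Longitude: 149° + 48/60 + 42/3600 = 149 + 0.800000 + 0.011667 = 149.8116667
  E → positive
Point 3:
  Lat: split at 2 digits → 00° and 51.9657′; 0 + 51.9657/60 = 0.8660950
  S ⇒ negate
  Longitude: split at 3 digits → 177° and 7.9587′; 177 + 7.9587/60 = 177.1326450
  E → positive
Point 4:
  Latitude: 0° + 41/60 + 15/3600 = 0 + 0.683333 + 0.004167 = 0.6875000
  hemisphere S, so the sign is −
  Longitude: 47′ + 1.54″ = 47.02567′; 109 + 47.02567/60 = 109.7837611
  W ⇒ negate
Point 5:
  Latitude: 89 + 33/60 + 4/3600 = 89.5511111
  N → positive
  λ: 130° + 13/60 + 32.36/3600 = 130 + 0.216667 + 0.008989 = 130.2256556
  hemisphere W, so the sign is −
Point 6:
  Latitude: 52.45′ = 0.874167°; total 89.8741667
  S ⇒ negate
  Lon: 178 + 47.3864/60 = 178.7897733
  E → positive

1. -17.553967, 3.188317
2. 86.878803, 149.811667
3. -0.866095, 177.132645
4. -0.687500, -109.783761
5. 89.551111, -130.225656
6. -89.874167, 178.789773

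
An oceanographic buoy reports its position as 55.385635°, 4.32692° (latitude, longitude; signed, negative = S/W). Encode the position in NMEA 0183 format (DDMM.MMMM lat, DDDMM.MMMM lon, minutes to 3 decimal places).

5523.138,N / 00419.615,E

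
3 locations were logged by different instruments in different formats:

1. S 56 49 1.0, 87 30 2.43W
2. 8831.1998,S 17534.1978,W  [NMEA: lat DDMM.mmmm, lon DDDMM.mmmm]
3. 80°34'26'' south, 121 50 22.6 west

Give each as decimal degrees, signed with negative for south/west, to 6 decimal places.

1. -56.816944, -87.500675
2. -88.519997, -175.569963
3. -80.573889, -121.839611

Point 1:
  φ: 49′ + 1″ = 49.01667′; 56 + 49.01667/60 = 56.8169444
  S ⇒ negate
  Longitude: 30′ + 2.43″ = 30.04050′; 87 + 30.04050/60 = 87.5006750
  W → negative
Point 2:
  Latitude: degrees = first 2 digits = 88, minutes = 31.1998; 88 + 31.1998/60 = 88.5199967
  S ⇒ negate
  λ: split at 3 digits → 175° and 34.1978′; 175 + 34.1978/60 = 175.5699633
  W ⇒ negate
Point 3:
  Latitude: 80 + 34/60 + 26/3600 = 80.5738889
  S → negative
  Longitude: 121° + 50/60 + 22.6/3600 = 121 + 0.833333 + 0.006278 = 121.8396111
  W ⇒ negate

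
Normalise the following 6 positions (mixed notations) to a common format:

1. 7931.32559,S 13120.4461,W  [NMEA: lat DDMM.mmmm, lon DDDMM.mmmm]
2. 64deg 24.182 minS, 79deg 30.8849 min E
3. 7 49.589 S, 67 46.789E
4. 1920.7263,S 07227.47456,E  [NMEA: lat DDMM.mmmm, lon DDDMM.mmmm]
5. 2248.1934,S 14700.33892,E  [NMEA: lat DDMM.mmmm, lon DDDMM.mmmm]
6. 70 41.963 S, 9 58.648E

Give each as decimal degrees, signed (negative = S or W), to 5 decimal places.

Point 1:
  Lat: degrees = first 2 digits = 79, minutes = 31.32559; 79 + 31.32559/60 = 79.522093
  hemisphere S, so the sign is −
  Longitude: degrees = first 3 digits = 131, minutes = 20.4461; 131 + 20.4461/60 = 131.340768
  hemisphere W, so the sign is −
Point 2:
  Lat: 64 + 24.182/60 = 64.403033
  S → negative
  Longitude: 30.8849′ = 0.514748°; total 79.514748
  E ⇒ keep positive
Point 3:
  φ: 49.589′ = 0.826483°; total 7.826483
  S ⇒ negate
  λ: 46.789′ = 0.779817°; total 67.779817
  E → positive
Point 4:
  φ: split at 2 digits → 19° and 20.7263′; 19 + 20.7263/60 = 19.345438
  S → negative
  Lon: split at 3 digits → 072° and 27.47456′; 72 + 27.47456/60 = 72.457909
  E ⇒ keep positive
Point 5:
  Latitude: degrees = first 2 digits = 22, minutes = 48.1934; 22 + 48.1934/60 = 22.803223
  hemisphere S, so the sign is −
  λ: split at 3 digits → 147° and 0.33892′; 147 + 0.33892/60 = 147.005649
  E ⇒ keep positive
Point 6:
  Latitude: 41.963′ = 0.699383°; total 70.699383
  hemisphere S, so the sign is −
  Longitude: 58.648′ = 0.977467°; total 9.977467
  E ⇒ keep positive

1. -79.52209, -131.34077
2. -64.40303, 79.51475
3. -7.82648, 67.77982
4. -19.34544, 72.45791
5. -22.80322, 147.00565
6. -70.69938, 9.97747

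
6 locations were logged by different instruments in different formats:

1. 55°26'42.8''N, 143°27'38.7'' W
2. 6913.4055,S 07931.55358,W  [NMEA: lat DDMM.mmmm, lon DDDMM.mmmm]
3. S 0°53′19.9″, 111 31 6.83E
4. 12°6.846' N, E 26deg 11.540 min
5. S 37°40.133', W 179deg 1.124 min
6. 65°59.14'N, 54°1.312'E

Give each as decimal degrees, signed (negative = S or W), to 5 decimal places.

Point 1:
  Lat: 55° + 26/60 + 42.8/3600 = 55 + 0.433333 + 0.011889 = 55.445222
  N → positive
  Lon: 143 + 27/60 + 38.7/3600 = 143.460750
  W ⇒ negate
Point 2:
  Latitude: degrees = first 2 digits = 69, minutes = 13.4055; 69 + 13.4055/60 = 69.223425
  S → negative
  Lon: degrees = first 3 digits = 79, minutes = 31.55358; 79 + 31.55358/60 = 79.525893
  hemisphere W, so the sign is −
Point 3:
  Lat: 53′ + 19.9″ = 53.33167′; 0 + 53.33167/60 = 0.888861
  S ⇒ negate
  λ: 31′ + 6.83″ = 31.11383′; 111 + 31.11383/60 = 111.518564
  E → positive
Point 4:
  φ: 12 + 6.846/60 = 12.114100
  N ⇒ keep positive
  λ: 26 + 11.54/60 = 26.192333
  E → positive
Point 5:
  φ: 40.133′ = 0.668883°; total 37.668883
  hemisphere S, so the sign is −
  Lon: 179 + 1.124/60 = 179.018733
  W ⇒ negate
Point 6:
  Latitude: 65 + 59.14/60 = 65.985667
  N ⇒ keep positive
  λ: 54 + 1.312/60 = 54.021867
  E → positive

1. 55.44522, -143.46075
2. -69.22343, -79.52589
3. -0.88886, 111.51856
4. 12.11410, 26.19233
5. -37.66888, -179.01873
6. 65.98567, 54.02187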